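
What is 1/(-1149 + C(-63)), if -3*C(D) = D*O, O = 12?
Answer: -1/897 ≈ -0.0011148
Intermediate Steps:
C(D) = -4*D (C(D) = -D*12/3 = -4*D)
1/(-1149 + C(-63)) = 1/(-1149 - 4*(-63)) = 1/(-1149 + 252) = 1/(-897) = -1/897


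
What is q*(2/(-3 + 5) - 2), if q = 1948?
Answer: -1948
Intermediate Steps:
q*(2/(-3 + 5) - 2) = 1948*(2/(-3 + 5) - 2) = 1948*(2/2 - 2) = 1948*(2*(½) - 2) = 1948*(1 - 2) = 1948*(-1) = -1948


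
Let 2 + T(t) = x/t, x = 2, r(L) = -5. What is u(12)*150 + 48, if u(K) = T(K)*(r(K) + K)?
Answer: -1877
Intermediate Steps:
T(t) = -2 + 2/t
u(K) = (-5 + K)*(-2 + 2/K) (u(K) = (-2 + 2/K)*(-5 + K) = (-5 + K)*(-2 + 2/K))
u(12)*150 + 48 = (12 - 10/12 - 2*12)*150 + 48 = (12 - 10*1/12 - 24)*150 + 48 = (12 - ⅚ - 24)*150 + 48 = -77/6*150 + 48 = -1925 + 48 = -1877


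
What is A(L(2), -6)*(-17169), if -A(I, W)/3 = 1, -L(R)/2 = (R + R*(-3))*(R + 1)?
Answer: 51507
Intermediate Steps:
L(R) = 4*R*(1 + R) (L(R) = -2*(R + R*(-3))*(R + 1) = -2*(R - 3*R)*(1 + R) = -2*(-2*R)*(1 + R) = -(-4)*R*(1 + R) = 4*R*(1 + R))
A(I, W) = -3 (A(I, W) = -3*1 = -3)
A(L(2), -6)*(-17169) = -3*(-17169) = 51507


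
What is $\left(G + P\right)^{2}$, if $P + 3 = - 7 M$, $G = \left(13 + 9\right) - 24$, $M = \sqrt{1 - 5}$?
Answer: $-171 + 140 i \approx -171.0 + 140.0 i$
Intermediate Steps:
$M = 2 i$ ($M = \sqrt{-4} = 2 i \approx 2.0 i$)
$G = -2$ ($G = 22 - 24 = -2$)
$P = -3 - 14 i$ ($P = -3 - 7 \cdot 2 i = -3 - 14 i \approx -3.0 - 14.0 i$)
$\left(G + P\right)^{2} = \left(-2 - \left(3 + 14 i\right)\right)^{2} = \left(-5 - 14 i\right)^{2}$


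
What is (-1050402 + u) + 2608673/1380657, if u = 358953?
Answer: -954651293320/1380657 ≈ -6.9145e+5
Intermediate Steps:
(-1050402 + u) + 2608673/1380657 = (-1050402 + 358953) + 2608673/1380657 = -691449 + 2608673*(1/1380657) = -691449 + 2608673/1380657 = -954651293320/1380657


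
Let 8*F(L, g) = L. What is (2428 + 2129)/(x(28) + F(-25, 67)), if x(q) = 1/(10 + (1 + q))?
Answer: -1421784/967 ≈ -1470.3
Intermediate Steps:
F(L, g) = L/8
x(q) = 1/(11 + q)
(2428 + 2129)/(x(28) + F(-25, 67)) = (2428 + 2129)/(1/(11 + 28) + (⅛)*(-25)) = 4557/(1/39 - 25/8) = 4557/(-967/312) = 4557*(-312/967) = -1421784/967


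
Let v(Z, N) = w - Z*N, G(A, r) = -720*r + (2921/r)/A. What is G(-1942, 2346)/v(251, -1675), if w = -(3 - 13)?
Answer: -334587646207/83281446540 ≈ -4.0176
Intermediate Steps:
w = 10 (w = -1*(-10) = 10)
G(A, r) = -720*r + 2921/(A*r)
v(Z, N) = 10 - N*Z (v(Z, N) = 10 - Z*N = 10 - N*Z)
G(-1942, 2346)/v(251, -1675) = (-720*2346 + 2921/(-1942*2346))/(10 - 1*(-1675)*251) = (-1689120 + 2921*(-1/1942)*(1/2346))/(10 + 420425) = (-1689120 - 127/198084)/420435 = -334587646207/198084*1/420435 = -334587646207/83281446540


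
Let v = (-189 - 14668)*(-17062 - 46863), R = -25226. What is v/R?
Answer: -949733725/25226 ≈ -37649.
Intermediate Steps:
v = 949733725 (v = -14857*(-63925) = 949733725)
v/R = 949733725/(-25226) = 949733725*(-1/25226) = -949733725/25226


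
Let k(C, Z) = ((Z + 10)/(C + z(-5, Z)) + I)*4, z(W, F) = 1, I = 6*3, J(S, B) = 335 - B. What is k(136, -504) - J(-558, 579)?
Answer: 41316/137 ≈ 301.58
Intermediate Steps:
I = 18
k(C, Z) = 72 + 4*(10 + Z)/(1 + C) (k(C, Z) = ((Z + 10)/(C + 1) + 18)*4 = ((10 + Z)/(1 + C) + 18)*4 = (18 + (10 + Z)/(1 + C))*4 = 72 + 4*(10 + Z)/(1 + C))
k(136, -504) - J(-558, 579) = 4*(28 - 504 + 18*136)/(1 + 136) - (335 - 1*579) = 4*(28 - 504 + 2448)/137 - (335 - 579) = 4*(1/137)*1972 - 1*(-244) = 7888/137 + 244 = 41316/137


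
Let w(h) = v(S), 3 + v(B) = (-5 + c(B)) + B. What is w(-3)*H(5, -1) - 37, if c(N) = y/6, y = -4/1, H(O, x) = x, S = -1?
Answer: -82/3 ≈ -27.333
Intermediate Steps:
y = -4 (y = -4*1 = -4)
c(N) = -⅔ (c(N) = -4/6 = -4*⅙ = -⅔)
v(B) = -26/3 + B (v(B) = -3 + ((-5 - ⅔) + B) = -3 + (-17/3 + B) = -26/3 + B)
w(h) = -29/3 (w(h) = -26/3 - 1 = -29/3)
w(-3)*H(5, -1) - 37 = -29/3*(-1) - 37 = 29/3 - 37 = -82/3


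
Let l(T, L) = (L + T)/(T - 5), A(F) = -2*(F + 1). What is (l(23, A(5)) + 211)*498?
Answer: 316147/3 ≈ 1.0538e+5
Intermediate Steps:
A(F) = -2 - 2*F (A(F) = -2*(1 + F) = -2 - 2*F)
l(T, L) = (L + T)/(-5 + T)
(l(23, A(5)) + 211)*498 = (((-2 - 2*5) + 23)/(-5 + 23) + 211)*498 = (((-2 - 10) + 23)/18 + 211)*498 = ((-12 + 23)/18 + 211)*498 = ((1/18)*11 + 211)*498 = (11/18 + 211)*498 = (3809/18)*498 = 316147/3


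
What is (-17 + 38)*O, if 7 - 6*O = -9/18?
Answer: 105/4 ≈ 26.250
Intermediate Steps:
O = 5/4 (O = 7/6 - (-3)/(2*18) = 7/6 - 1/6*(-1/2) = 7/6 + 1/12 = 5/4 ≈ 1.2500)
(-17 + 38)*O = (-17 + 38)*(5/4) = 21*(5/4) = 105/4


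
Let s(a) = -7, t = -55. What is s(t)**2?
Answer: 49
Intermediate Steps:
s(t)**2 = (-7)**2 = 49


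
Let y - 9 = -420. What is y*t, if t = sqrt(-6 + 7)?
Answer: -411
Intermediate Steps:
t = 1 (t = sqrt(1) = 1)
y = -411 (y = 9 - 420 = -411)
y*t = -411*1 = -411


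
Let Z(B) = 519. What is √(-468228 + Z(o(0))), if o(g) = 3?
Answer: I*√467709 ≈ 683.89*I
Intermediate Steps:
√(-468228 + Z(o(0))) = √(-468228 + 519) = √(-467709) = I*√467709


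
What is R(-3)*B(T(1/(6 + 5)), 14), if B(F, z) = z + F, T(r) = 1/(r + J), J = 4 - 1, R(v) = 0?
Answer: 0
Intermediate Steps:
J = 3
T(r) = 1/(3 + r) (T(r) = 1/(r + 3) = 1/(3 + r))
B(F, z) = F + z
R(-3)*B(T(1/(6 + 5)), 14) = 0*(1/(3 + 1/(6 + 5)) + 14) = 0*(1/(3 + 1/11) + 14) = 0*(1/(34/11) + 14) = 0*(11/34 + 14) = 0*(487/34) = 0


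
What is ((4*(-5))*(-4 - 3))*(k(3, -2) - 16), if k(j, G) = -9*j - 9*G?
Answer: -3500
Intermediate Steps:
k(j, G) = -9*G - 9*j
((4*(-5))*(-4 - 3))*(k(3, -2) - 16) = ((4*(-5))*(-4 - 3))*((-9*(-2) - 9*3) - 16) = (-20*(-7))*((18 - 27) - 16) = 140*(-9 - 16) = 140*(-25) = -3500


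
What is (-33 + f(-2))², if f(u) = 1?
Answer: 1024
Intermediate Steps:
(-33 + f(-2))² = (-33 + 1)² = (-32)² = 1024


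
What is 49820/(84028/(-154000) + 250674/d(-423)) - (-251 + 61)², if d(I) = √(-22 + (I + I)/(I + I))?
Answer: 100*(-165904409000*√21 + 26764227*I)/(-21007*I + 459569000*√21) ≈ -36100.0 + 0.91076*I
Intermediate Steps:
d(I) = I*√21 (d(I) = √(-22 + (2*I)/((2*I))) = √(-22 + (2*I)*(1/(2*I))) = √(-22 + 1) = √(-21) = I*√21)
49820/(84028/(-154000) + 250674/d(-423)) - (-251 + 61)² = 49820/(84028/(-154000) + 250674/((I*√21))) - (-251 + 61)² = 49820/(84028*(-1/154000) + 250674*(-I*√21/21)) - 1*(-190)² = 49820/(-3001/5500 - 83558*I*√21/7) - 1*36100 = 49820/(-3001/5500 - 83558*I*√21/7) - 36100 = -36100 + 49820/(-3001/5500 - 83558*I*√21/7)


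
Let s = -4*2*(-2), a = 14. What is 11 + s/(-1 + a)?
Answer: 159/13 ≈ 12.231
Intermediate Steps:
s = 16 (s = -8*(-2) = 16)
11 + s/(-1 + a) = 11 + 16/(-1 + 14) = 11 + 16/13 = 159/13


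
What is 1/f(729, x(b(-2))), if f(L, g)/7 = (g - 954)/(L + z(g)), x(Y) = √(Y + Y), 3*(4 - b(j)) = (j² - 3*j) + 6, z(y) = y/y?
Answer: -522315/4778123 - 365*I*√6/4778123 ≈ -0.10931 - 0.00018712*I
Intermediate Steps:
z(y) = 1
b(j) = 2 + j - j²/3 (b(j) = 4 - ((j² - 3*j) + 6)/3 = 4 - (6 + j² - 3*j)/3 = 4 + (-2 + j - j²/3) = 2 + j - j²/3)
x(Y) = √2*√Y (x(Y) = √(2*Y) = √2*√Y)
f(L, g) = 7*(-954 + g)/(1 + L) (f(L, g) = 7*((g - 954)/(L + 1)) = 7*((-954 + g)/(1 + L)) = 7*(-954 + g)/(1 + L))
1/f(729, x(b(-2))) = 1/(7*(-954 + √2*√(2 - 2 - ⅓*(-2)²))/(1 + 729)) = 1/(7*(-954 + √2*√(2 - 2 - ⅓*4))/730) = 1/(7*(1/730)*(-954 + √2*√(2 - 2 - 4/3))) = 1/(7*(1/730)*(-954 + √2*√(-4/3))) = 1/(7*(1/730)*(-954 + √2*(2*I*√3/3))) = 1/(7*(1/730)*(-954 + 2*I*√6/3)) = 1/(-3339/365 + 7*I*√6/1095)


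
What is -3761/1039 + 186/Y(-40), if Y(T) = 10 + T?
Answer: -51014/5195 ≈ -9.8198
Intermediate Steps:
-3761/1039 + 186/Y(-40) = -3761/1039 + 186/(10 - 40) = -3761*1/1039 + 186/(-30) = -3761/1039 + 186*(-1/30) = -3761/1039 - 31/5 = -51014/5195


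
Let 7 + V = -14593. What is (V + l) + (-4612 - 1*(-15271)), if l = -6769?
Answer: -10710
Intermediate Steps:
V = -14600 (V = -7 - 14593 = -14600)
(V + l) + (-4612 - 1*(-15271)) = (-14600 - 6769) + (-4612 - 1*(-15271)) = -21369 + (-4612 + 15271) = -21369 + 10659 = -10710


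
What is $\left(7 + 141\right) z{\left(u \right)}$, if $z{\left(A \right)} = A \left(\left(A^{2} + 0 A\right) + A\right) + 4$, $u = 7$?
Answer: $58608$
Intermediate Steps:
$z{\left(A \right)} = 4 + A \left(A + A^{2}\right)$ ($z{\left(A \right)} = A \left(\left(A^{2} + 0\right) + A\right) + 4 = A \left(A^{2} + A\right) + 4 = A \left(A + A^{2}\right) + 4 = 4 + A \left(A + A^{2}\right)$)
$\left(7 + 141\right) z{\left(u \right)} = \left(7 + 141\right) \left(4 + 7^{2} + 7^{3}\right) = 148 \left(4 + 49 + 343\right) = 148 \cdot 396 = 58608$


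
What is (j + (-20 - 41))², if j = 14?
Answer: 2209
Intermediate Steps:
(j + (-20 - 41))² = (14 + (-20 - 41))² = (14 - 61)² = (-47)² = 2209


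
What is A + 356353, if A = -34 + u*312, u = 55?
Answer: 373479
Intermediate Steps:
A = 17126 (A = -34 + 55*312 = -34 + 17160 = 17126)
A + 356353 = 17126 + 356353 = 373479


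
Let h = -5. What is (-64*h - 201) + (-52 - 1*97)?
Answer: -30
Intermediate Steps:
(-64*h - 201) + (-52 - 1*97) = (-64*(-5) - 201) + (-52 - 1*97) = (320 - 201) + (-52 - 97) = 119 - 149 = -30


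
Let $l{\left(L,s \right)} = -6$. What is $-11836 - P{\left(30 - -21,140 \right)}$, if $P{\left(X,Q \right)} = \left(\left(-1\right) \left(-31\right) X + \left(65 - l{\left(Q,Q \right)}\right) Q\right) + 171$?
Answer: $-23528$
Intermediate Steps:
$P{\left(X,Q \right)} = 171 + 31 X + 71 Q$ ($P{\left(X,Q \right)} = \left(\left(-1\right) \left(-31\right) X + \left(65 - -6\right) Q\right) + 171 = \left(31 X + \left(65 + 6\right) Q\right) + 171 = \left(31 X + 71 Q\right) + 171 = 171 + 31 X + 71 Q$)
$-11836 - P{\left(30 - -21,140 \right)} = -11836 - \left(171 + 31 \left(30 - -21\right) + 71 \cdot 140\right) = -11836 - \left(171 + 31 \left(30 + 21\right) + 9940\right) = -11836 - \left(171 + 31 \cdot 51 + 9940\right) = -11836 - \left(171 + 1581 + 9940\right) = -11836 - 11692 = -23528$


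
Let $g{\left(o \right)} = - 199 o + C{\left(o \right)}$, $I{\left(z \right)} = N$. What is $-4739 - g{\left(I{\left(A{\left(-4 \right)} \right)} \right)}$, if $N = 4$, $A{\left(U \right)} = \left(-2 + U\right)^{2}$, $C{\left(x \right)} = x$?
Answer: $-3947$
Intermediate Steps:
$I{\left(z \right)} = 4$
$g{\left(o \right)} = - 198 o$ ($g{\left(o \right)} = - 199 o + o = - 198 o$)
$-4739 - g{\left(I{\left(A{\left(-4 \right)} \right)} \right)} = -4739 - \left(-198\right) 4 = -4739 - -792 = -4739 + 792 = -3947$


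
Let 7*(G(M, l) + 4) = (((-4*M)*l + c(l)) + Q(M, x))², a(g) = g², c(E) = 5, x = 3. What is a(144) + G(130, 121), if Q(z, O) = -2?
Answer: 3958694013/7 ≈ 5.6553e+8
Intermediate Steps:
G(M, l) = -4 + (3 - 4*M*l)²/7 (G(M, l) = -4 + (((-4*M)*l + 5) - 2)²/7 = -4 + ((-4*M*l + 5) - 2)²/7 = -4 + ((5 - 4*M*l) - 2)²/7 = -4 + (3 - 4*M*l)²/7)
a(144) + G(130, 121) = 144² + (-4 + (-3 + 4*130*121)²/7) = 20736 + (-4 + (-3 + 62920)²/7) = 20736 + (-4 + (⅐)*62917²) = 20736 + (-4 + (⅐)*3958548889) = 20736 + (-4 + 3958548889/7) = 20736 + 3958548861/7 = 3958694013/7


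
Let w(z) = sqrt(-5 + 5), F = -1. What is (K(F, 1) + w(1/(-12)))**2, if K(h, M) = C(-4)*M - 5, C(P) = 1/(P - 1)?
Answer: 676/25 ≈ 27.040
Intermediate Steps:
C(P) = 1/(-1 + P)
K(h, M) = -5 - M/5 (K(h, M) = M/(-1 - 4) - 5 = M/(-5) - 5 = -M/5 - 5 = -5 - M/5)
w(z) = 0 (w(z) = sqrt(0) = 0)
(K(F, 1) + w(1/(-12)))**2 = ((-5 - 1/5*1) + 0)**2 = ((-5 - 1/5) + 0)**2 = (-26/5 + 0)**2 = (-26/5)**2 = 676/25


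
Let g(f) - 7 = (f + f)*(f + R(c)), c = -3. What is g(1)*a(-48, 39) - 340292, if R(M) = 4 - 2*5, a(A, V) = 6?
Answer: -340310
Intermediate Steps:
R(M) = -6 (R(M) = 4 - 10 = -6)
g(f) = 7 + 2*f*(-6 + f) (g(f) = 7 + (f + f)*(f - 6) = 7 + (2*f)*(-6 + f) = 7 + 2*f*(-6 + f))
g(1)*a(-48, 39) - 340292 = (7 - 12*1 + 2*1²)*6 - 340292 = (7 - 12 + 2*1)*6 - 340292 = (7 - 12 + 2)*6 - 340292 = -3*6 - 340292 = -18 - 340292 = -340310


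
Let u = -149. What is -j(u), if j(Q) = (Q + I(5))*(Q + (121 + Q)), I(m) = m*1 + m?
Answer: -24603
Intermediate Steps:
I(m) = 2*m (I(m) = m + m = 2*m)
j(Q) = (10 + Q)*(121 + 2*Q) (j(Q) = (Q + 2*5)*(Q + (121 + Q)) = (Q + 10)*(121 + 2*Q) = (10 + Q)*(121 + 2*Q))
-j(u) = -(1210 + 2*(-149)² + 141*(-149)) = -(1210 + 2*22201 - 21009) = -(1210 + 44402 - 21009) = -1*24603 = -24603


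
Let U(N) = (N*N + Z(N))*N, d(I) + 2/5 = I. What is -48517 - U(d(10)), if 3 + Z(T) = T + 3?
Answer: -6186737/125 ≈ -49494.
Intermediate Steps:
Z(T) = T (Z(T) = -3 + (T + 3) = -3 + (3 + T) = T)
d(I) = -⅖ + I
U(N) = N*(N + N²) (U(N) = (N*N + N)*N = (N² + N)*N = (N + N²)*N = N*(N + N²))
-48517 - U(d(10)) = -48517 - (-⅖ + 10)²*(1 + (-⅖ + 10)) = -48517 - (48/5)²*(1 + 48/5) = -48517 - 2304*53/(25*5) = -48517 - 1*122112/125 = -48517 - 122112/125 = -6186737/125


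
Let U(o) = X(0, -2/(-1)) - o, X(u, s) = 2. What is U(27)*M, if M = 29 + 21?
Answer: -1250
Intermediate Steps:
U(o) = 2 - o
M = 50
U(27)*M = (2 - 1*27)*50 = (2 - 27)*50 = -25*50 = -1250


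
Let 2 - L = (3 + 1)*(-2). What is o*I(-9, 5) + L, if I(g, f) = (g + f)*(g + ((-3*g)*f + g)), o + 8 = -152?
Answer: 74890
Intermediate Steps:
o = -160 (o = -8 - 152 = -160)
I(g, f) = (f + g)*(2*g - 3*f*g) (I(g, f) = (f + g)*(g + (-3*f*g + g)) = (f + g)*(g + (g - 3*f*g)) = (f + g)*(2*g - 3*f*g))
L = 10 (L = 2 - (3 + 1)*(-2) = 2 - 4*(-2) = 2 - 1*(-8) = 2 + 8 = 10)
o*I(-9, 5) + L = -(-1440)*(-3*5**2 + 2*5 + 2*(-9) - 3*5*(-9)) + 10 = -(-1440)*(-3*25 + 10 - 18 + 135) + 10 = -(-1440)*(-75 + 10 - 18 + 135) + 10 = -(-1440)*52 + 10 = -160*(-468) + 10 = 74880 + 10 = 74890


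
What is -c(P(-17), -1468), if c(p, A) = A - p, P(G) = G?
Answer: 1451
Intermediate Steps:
-c(P(-17), -1468) = -(-1468 - 1*(-17)) = -(-1468 + 17) = -1*(-1451) = 1451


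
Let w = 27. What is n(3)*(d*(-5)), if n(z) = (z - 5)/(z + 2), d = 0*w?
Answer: 0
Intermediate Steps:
d = 0 (d = 0*27 = 0)
n(z) = (-5 + z)/(2 + z)
n(3)*(d*(-5)) = ((-5 + 3)/(2 + 3))*(0*(-5)) = (-2/5)*0 = ((⅕)*(-2))*0 = -⅖*0 = 0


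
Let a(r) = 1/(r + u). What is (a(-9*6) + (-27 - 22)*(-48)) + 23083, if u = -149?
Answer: 5163304/203 ≈ 25435.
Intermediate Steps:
a(r) = 1/(-149 + r) (a(r) = 1/(r - 149) = 1/(-149 + r))
(a(-9*6) + (-27 - 22)*(-48)) + 23083 = (1/(-149 - 9*6) + (-27 - 22)*(-48)) + 23083 = (1/(-149 - 54) - 49*(-48)) + 23083 = (1/(-203) + 2352) + 23083 = (-1/203 + 2352) + 23083 = 477455/203 + 23083 = 5163304/203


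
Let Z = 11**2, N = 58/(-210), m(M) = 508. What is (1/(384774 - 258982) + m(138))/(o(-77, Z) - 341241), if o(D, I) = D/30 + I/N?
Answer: -27797516595/18696656981488 ≈ -0.0014868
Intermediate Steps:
N = -29/105 (N = 58*(-1/210) = -29/105 ≈ -0.27619)
Z = 121
o(D, I) = -105*I/29 + D/30 (o(D, I) = D/30 + I/(-29/105) = D*(1/30) + I*(-105/29) = D/30 - 105*I/29 = -105*I/29 + D/30)
(1/(384774 - 258982) + m(138))/(o(-77, Z) - 341241) = (1/(384774 - 258982) + 508)/((-105/29*121 + (1/30)*(-77)) - 341241) = (1/125792 + 508)/((-12705/29 - 77/30) - 341241) = (1/125792 + 508)/(-383383/870 - 341241) = 63902337/(125792*(-297263053/870)) = (63902337/125792)*(-870/297263053) = -27797516595/18696656981488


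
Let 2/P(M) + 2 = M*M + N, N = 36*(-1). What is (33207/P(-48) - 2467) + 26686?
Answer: 37647750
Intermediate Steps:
N = -36
P(M) = 2/(-38 + M²) (P(M) = 2/(-2 + (M*M - 36)) = 2/(-2 + (M² - 36)) = 2/(-2 + (-36 + M²)) = 2/(-38 + M²))
(33207/P(-48) - 2467) + 26686 = (33207/((2/(-38 + (-48)²))) - 2467) + 26686 = (33207/((2/(-38 + 2304))) - 2467) + 26686 = (33207/((2/2266)) - 2467) + 26686 = (33207/((2*(1/2266))) - 2467) + 26686 = (33207/(1/1133) - 2467) + 26686 = (33207*1133 - 2467) + 26686 = (37623531 - 2467) + 26686 = 37621064 + 26686 = 37647750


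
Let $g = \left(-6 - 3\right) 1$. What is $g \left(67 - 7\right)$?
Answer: $-540$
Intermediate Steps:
$g = -9$ ($g = \left(-9\right) 1 = -9$)
$g \left(67 - 7\right) = - 9 \left(67 - 7\right) = \left(-9\right) 60 = -540$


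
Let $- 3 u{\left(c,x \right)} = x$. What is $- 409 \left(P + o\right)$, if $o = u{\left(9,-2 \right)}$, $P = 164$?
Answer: $- \frac{202046}{3} \approx -67349.0$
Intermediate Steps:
$u{\left(c,x \right)} = - \frac{x}{3}$
$o = \frac{2}{3}$ ($o = \left(- \frac{1}{3}\right) \left(-2\right) = \frac{2}{3} \approx 0.66667$)
$- 409 \left(P + o\right) = - 409 \left(164 + \frac{2}{3}\right) = \left(-409\right) \frac{494}{3} = - \frac{202046}{3}$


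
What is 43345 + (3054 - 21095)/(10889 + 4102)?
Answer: 649766854/14991 ≈ 43344.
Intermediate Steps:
43345 + (3054 - 21095)/(10889 + 4102) = 43345 - 18041/14991 = 649766854/14991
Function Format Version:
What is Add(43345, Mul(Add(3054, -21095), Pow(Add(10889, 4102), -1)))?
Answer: Rational(649766854, 14991) ≈ 43344.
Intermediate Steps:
Add(43345, Mul(Add(3054, -21095), Pow(Add(10889, 4102), -1))) = Add(43345, Mul(-18041, Pow(14991, -1))) = Add(43345, Mul(-18041, Rational(1, 14991))) = Add(43345, Rational(-18041, 14991)) = Rational(649766854, 14991)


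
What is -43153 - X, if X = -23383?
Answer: -19770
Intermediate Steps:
-43153 - X = -43153 - 1*(-23383) = -43153 + 23383 = -19770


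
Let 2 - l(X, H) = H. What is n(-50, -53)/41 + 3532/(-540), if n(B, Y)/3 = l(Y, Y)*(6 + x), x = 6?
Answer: 231097/5535 ≈ 41.752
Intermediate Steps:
l(X, H) = 2 - H
n(B, Y) = 72 - 36*Y (n(B, Y) = 3*((2 - Y)*(6 + 6)) = 3*((2 - Y)*12) = 3*(24 - 12*Y) = 72 - 36*Y)
n(-50, -53)/41 + 3532/(-540) = (72 - 36*(-53))/41 + 3532/(-540) = (72 + 1908)*(1/41) + 3532*(-1/540) = 1980*(1/41) - 883/135 = 1980/41 - 883/135 = 231097/5535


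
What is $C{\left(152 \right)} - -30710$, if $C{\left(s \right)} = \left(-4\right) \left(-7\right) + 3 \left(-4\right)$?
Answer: $30726$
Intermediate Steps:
$C{\left(s \right)} = 16$ ($C{\left(s \right)} = 28 - 12 = 16$)
$C{\left(152 \right)} - -30710 = 16 - -30710 = 16 + 30710 = 30726$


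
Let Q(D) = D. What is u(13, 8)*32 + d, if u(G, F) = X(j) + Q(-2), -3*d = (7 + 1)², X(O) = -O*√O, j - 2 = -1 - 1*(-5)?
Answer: -256/3 - 192*√6 ≈ -555.64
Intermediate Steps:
j = 6 (j = 2 + (-1 - 1*(-5)) = 2 + (-1 + 5) = 2 + 4 = 6)
X(O) = -O^(3/2)
d = -64/3 (d = -(7 + 1)²/3 = -⅓*8² = -⅓*64 = -64/3 ≈ -21.333)
u(G, F) = -2 - 6*√6 (u(G, F) = -6^(3/2) - 2 = -6*√6 - 2 = -2 - 6*√6)
u(13, 8)*32 + d = (-2 - 6*√6)*32 - 64/3 = (-64 - 192*√6) - 64/3 = -256/3 - 192*√6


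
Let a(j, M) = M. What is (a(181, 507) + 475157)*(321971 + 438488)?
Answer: 361722969776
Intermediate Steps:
(a(181, 507) + 475157)*(321971 + 438488) = (507 + 475157)*(321971 + 438488) = 475664*760459 = 361722969776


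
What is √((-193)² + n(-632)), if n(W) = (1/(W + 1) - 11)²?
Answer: √14879290453/631 ≈ 193.31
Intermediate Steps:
n(W) = (-11 + 1/(1 + W))² (n(W) = (1/(1 + W) - 11)² = (-11 + 1/(1 + W))²)
√((-193)² + n(-632)) = √((-193)² + (10 + 11*(-632))²/(1 - 632)²) = √(37249 + (10 - 6952)²/(-631)²) = √(37249 + (1/398161)*(-6942)²) = √(37249 + (1/398161)*48191364) = √(37249 + 48191364/398161) = √(14879290453/398161) = √14879290453/631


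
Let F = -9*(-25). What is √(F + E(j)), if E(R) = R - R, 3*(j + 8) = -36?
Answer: 15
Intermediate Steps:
j = -20 (j = -8 + (⅓)*(-36) = -8 - 12 = -20)
E(R) = 0
F = 225
√(F + E(j)) = √(225 + 0) = √225 = 15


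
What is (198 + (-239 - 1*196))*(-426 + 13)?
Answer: 97881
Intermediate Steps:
(198 + (-239 - 1*196))*(-426 + 13) = (198 + (-239 - 196))*(-413) = (198 - 435)*(-413) = -237*(-413) = 97881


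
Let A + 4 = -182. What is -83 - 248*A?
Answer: 46045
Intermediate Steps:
A = -186 (A = -4 - 182 = -186)
-83 - 248*A = -83 - 248*(-186) = -83 + 46128 = 46045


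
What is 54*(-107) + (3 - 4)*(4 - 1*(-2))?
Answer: -5784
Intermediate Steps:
54*(-107) + (3 - 4)*(4 - 1*(-2)) = -5778 - (4 + 2) = -5778 - 1*6 = -5778 - 6 = -5784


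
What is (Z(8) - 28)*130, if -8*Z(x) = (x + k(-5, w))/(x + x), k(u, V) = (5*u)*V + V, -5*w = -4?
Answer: -29029/8 ≈ -3628.6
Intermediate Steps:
w = ⅘ (w = -⅕*(-4) = ⅘ ≈ 0.80000)
k(u, V) = V + 5*V*u (k(u, V) = 5*V*u + V = V + 5*V*u)
Z(x) = -(-96/5 + x)/(16*x) (Z(x) = -(x + 4*(1 + 5*(-5))/5)/(8*(x + x)) = -(x + 4*(1 - 25)/5)/(8*(2*x)) = -(x + (⅘)*(-24))*1/(2*x)/8 = -(x - 96/5)*1/(2*x)/8 = -(-96/5 + x)*1/(2*x)/8 = -(-96/5 + x)/(16*x))
(Z(8) - 28)*130 = ((1/80)*(96 - 5*8)/8 - 28)*130 = ((1/80)*(⅛)*(96 - 40) - 28)*130 = ((1/80)*(⅛)*56 - 28)*130 = (7/80 - 28)*130 = -2233/80*130 = -29029/8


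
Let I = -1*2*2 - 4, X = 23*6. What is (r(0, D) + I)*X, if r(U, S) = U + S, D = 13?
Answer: 690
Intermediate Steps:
r(U, S) = S + U
X = 138
I = -8 (I = -2*2 - 4 = -4 - 4 = -8)
(r(0, D) + I)*X = ((13 + 0) - 8)*138 = (13 - 8)*138 = 5*138 = 690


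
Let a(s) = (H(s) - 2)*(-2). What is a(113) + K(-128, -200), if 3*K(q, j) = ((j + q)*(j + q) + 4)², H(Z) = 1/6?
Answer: 3858392585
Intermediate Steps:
H(Z) = ⅙
K(q, j) = (4 + (j + q)²)²/3 (K(q, j) = ((j + q)*(j + q) + 4)²/3 = ((j + q)² + 4)²/3 = (4 + (j + q)²)²/3)
a(s) = 11/3 (a(s) = (⅙ - 2)*(-2) = -11/6*(-2) = 11/3)
a(113) + K(-128, -200) = 11/3 + (4 + (-200 - 128)²)²/3 = 11/3 + (4 + (-328)²)²/3 = 11/3 + (4 + 107584)²/3 = 11/3 + (⅓)*107588² = 11/3 + (⅓)*11575177744 = 11/3 + 11575177744/3 = 3858392585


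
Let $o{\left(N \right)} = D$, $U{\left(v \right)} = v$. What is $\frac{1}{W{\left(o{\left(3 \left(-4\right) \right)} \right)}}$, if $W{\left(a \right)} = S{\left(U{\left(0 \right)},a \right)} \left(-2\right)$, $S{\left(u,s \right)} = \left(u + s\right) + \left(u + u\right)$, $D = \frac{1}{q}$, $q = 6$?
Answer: $-3$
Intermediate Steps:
$D = \frac{1}{6} \approx 0.16667$
$S{\left(u,s \right)} = s + 3 u$ ($S{\left(u,s \right)} = \left(s + u\right) + 2 u = s + 3 u$)
$o{\left(N \right)} = \frac{1}{6}$
$W{\left(a \right)} = - 2 a$ ($W{\left(a \right)} = \left(a + 3 \cdot 0\right) \left(-2\right) = \left(a + 0\right) \left(-2\right) = a \left(-2\right) = - 2 a$)
$\frac{1}{W{\left(o{\left(3 \left(-4\right) \right)} \right)}} = \frac{1}{\left(-2\right) \frac{1}{6}} = \frac{1}{- \frac{1}{3}} = -3$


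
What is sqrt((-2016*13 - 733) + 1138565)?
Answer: 2*sqrt(277906) ≈ 1054.3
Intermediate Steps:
sqrt((-2016*13 - 733) + 1138565) = sqrt((-288*91 - 733) + 1138565) = sqrt((-26208 - 733) + 1138565) = sqrt(-26941 + 1138565) = sqrt(1111624) = 2*sqrt(277906)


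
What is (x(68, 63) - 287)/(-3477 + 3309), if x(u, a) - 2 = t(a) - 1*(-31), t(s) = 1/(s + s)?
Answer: 32003/21168 ≈ 1.5119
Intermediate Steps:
t(s) = 1/(2*s)
x(u, a) = 33 + 1/(2*a) (x(u, a) = 2 + (1/(2*a) - 1*(-31)) = 2 + (1/(2*a) + 31) = 2 + (31 + 1/(2*a)) = 33 + 1/(2*a))
(x(68, 63) - 287)/(-3477 + 3309) = ((33 + (½)/63) - 287)/(-3477 + 3309) = ((33 + (½)*(1/63)) - 287)/(-168) = ((33 + 1/126) - 287)*(-1/168) = (4159/126 - 287)*(-1/168) = -32003/126*(-1/168) = 32003/21168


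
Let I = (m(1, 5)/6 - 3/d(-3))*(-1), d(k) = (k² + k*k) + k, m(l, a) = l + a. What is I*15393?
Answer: -61572/5 ≈ -12314.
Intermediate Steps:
m(l, a) = a + l
d(k) = k + 2*k² (d(k) = (k² + k²) + k = 2*k² + k = k + 2*k²)
I = -⅘ (I = ((5 + 1)/6 - 3*(-1/(3*(1 + 2*(-3)))))*(-1) = (6*(⅙) - 3*(-1/(3*(1 - 6))))*(-1) = (1 - 3/((-3*(-5))))*(-1) = (1 - 3/15)*(-1) = (1 - 3*1/15)*(-1) = (1 - ⅕)*(-1) = (⅘)*(-1) = -⅘ ≈ -0.80000)
I*15393 = -⅘*15393 = -61572/5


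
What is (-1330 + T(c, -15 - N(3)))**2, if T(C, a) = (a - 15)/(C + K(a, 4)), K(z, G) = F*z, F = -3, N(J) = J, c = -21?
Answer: 1771561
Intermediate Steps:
K(z, G) = -3*z
T(C, a) = (-15 + a)/(C - 3*a) (T(C, a) = (a - 15)/(C - 3*a) = (-15 + a)/(C - 3*a))
(-1330 + T(c, -15 - N(3)))**2 = (-1330 + (-15 + (-15 - 1*3))/(-21 - 3*(-15 - 1*3)))**2 = (-1330 + (-15 + (-15 - 3))/(-21 - 3*(-15 - 3)))**2 = (-1330 + (-15 - 18)/(-21 - 3*(-18)))**2 = (-1330 - 33/(-21 + 54))**2 = (-1330 - 33/33)**2 = (-1330 + (1/33)*(-33))**2 = (-1330 - 1)**2 = (-1331)**2 = 1771561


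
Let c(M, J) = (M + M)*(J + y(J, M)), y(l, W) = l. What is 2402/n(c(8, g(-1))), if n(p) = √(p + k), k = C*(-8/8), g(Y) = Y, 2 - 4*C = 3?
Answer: -4804*I*√127/127 ≈ -426.29*I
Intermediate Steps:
C = -¼ (C = ½ - ¼*3 = ½ - ¾ = -¼ ≈ -0.25000)
k = ¼ (k = -(-2)/8 = -¼*(-1) = ¼ ≈ 0.25000)
c(M, J) = 4*J*M (c(M, J) = (M + M)*(J + J) = (2*M)*(2*J) = 4*J*M)
n(p) = √(¼ + p) (n(p) = √(p + ¼) = √(¼ + p))
2402/n(c(8, g(-1))) = 2402/((√(1 + 4*(4*(-1)*8))/2)) = 2402/((√(1 + 4*(-32))/2)) = 2402/((√(1 - 128)/2)) = 2402/((√(-127)/2)) = 2402/(((I*√127)/2)) = 2402/((I*√127/2)) = 2402*(-2*I*√127/127) = -4804*I*√127/127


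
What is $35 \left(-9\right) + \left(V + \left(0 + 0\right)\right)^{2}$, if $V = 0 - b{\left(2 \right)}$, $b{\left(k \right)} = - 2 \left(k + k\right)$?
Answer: $-251$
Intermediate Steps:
$b{\left(k \right)} = - 4 k$ ($b{\left(k \right)} = - 2 \cdot 2 k = - 4 k$)
$V = 8$ ($V = 0 - \left(-4\right) 2 = 0 - -8 = 0 + 8 = 8$)
$35 \left(-9\right) + \left(V + \left(0 + 0\right)\right)^{2} = 35 \left(-9\right) + \left(8 + \left(0 + 0\right)\right)^{2} = -315 + \left(8 + 0\right)^{2} = -315 + 8^{2} = -315 + 64 = -251$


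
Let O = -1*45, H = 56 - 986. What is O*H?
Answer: 41850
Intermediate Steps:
H = -930
O = -45
O*H = -45*(-930) = 41850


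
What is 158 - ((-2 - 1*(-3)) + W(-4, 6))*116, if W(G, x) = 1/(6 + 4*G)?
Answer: 268/5 ≈ 53.600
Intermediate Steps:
158 - ((-2 - 1*(-3)) + W(-4, 6))*116 = 158 - ((-2 - 1*(-3)) + 1/(2*(3 + 2*(-4))))*116 = 158 - ((-2 + 3) + 1/(2*(3 - 8)))*116 = 158 - (1 + (½)/(-5))*116 = 158 - (1 + (½)*(-⅕))*116 = 158 - (1 - ⅒)*116 = 158 - 1*9/10*116 = 158 - 9/10*116 = 158 - 522/5 = 268/5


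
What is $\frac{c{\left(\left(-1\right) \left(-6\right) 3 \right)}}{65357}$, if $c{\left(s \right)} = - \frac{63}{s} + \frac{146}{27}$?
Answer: $\frac{103}{3529278} \approx 2.9184 \cdot 10^{-5}$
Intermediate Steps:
$c{\left(s \right)} = \frac{146}{27} - \frac{63}{s}$ ($c{\left(s \right)} = - \frac{63}{s} + 146 \cdot \frac{1}{27} = - \frac{63}{s} + \frac{146}{27} = \frac{146}{27} - \frac{63}{s}$)
$\frac{c{\left(\left(-1\right) \left(-6\right) 3 \right)}}{65357} = \frac{\frac{146}{27} - \frac{63}{\left(-1\right) \left(-6\right) 3}}{65357} = \left(\frac{146}{27} - \frac{63}{6 \cdot 3}\right) \frac{1}{65357} = \left(\frac{146}{27} - \frac{63}{18}\right) \frac{1}{65357} = \left(\frac{146}{27} - \frac{7}{2}\right) \frac{1}{65357} = \frac{103}{54} \cdot \frac{1}{65357} = \frac{103}{3529278}$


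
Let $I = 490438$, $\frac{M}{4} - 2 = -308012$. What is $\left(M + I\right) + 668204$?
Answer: $-73398$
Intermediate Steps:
$M = -1232040$ ($M = 8 + 4 \left(-308012\right) = 8 - 1232048 = -1232040$)
$\left(M + I\right) + 668204 = \left(-1232040 + 490438\right) + 668204 = -741602 + 668204 = -73398$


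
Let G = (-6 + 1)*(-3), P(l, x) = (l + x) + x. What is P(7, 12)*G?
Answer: 465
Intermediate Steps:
P(l, x) = l + 2*x
G = 15 (G = -5*(-3) = 15)
P(7, 12)*G = (7 + 2*12)*15 = (7 + 24)*15 = 31*15 = 465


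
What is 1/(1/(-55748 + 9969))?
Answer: -45779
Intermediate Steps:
1/(1/(-55748 + 9969)) = 1/(1/(-45779)) = 1/(-1/45779) = -45779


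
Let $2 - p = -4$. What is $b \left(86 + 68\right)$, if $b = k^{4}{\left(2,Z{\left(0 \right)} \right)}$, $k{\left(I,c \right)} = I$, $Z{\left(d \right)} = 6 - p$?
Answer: $2464$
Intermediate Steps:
$p = 6$ ($p = 2 - -4 = 2 + 4 = 6$)
$Z{\left(d \right)} = 0$ ($Z{\left(d \right)} = 6 - 6 = 0$)
$b = 16$ ($b = 2^{4} = 16$)
$b \left(86 + 68\right) = 16 \left(86 + 68\right) = 16 \cdot 154 = 2464$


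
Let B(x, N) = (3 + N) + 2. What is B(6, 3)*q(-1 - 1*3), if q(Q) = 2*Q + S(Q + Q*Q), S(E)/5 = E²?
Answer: 5696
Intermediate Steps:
B(x, N) = 5 + N
S(E) = 5*E²
q(Q) = 2*Q + 5*(Q + Q²)² (q(Q) = 2*Q + 5*(Q + Q*Q)² = 2*Q + 5*(Q + Q²)²)
B(6, 3)*q(-1 - 1*3) = (5 + 3)*((-1 - 1*3)*(2 + 5*(-1 - 1*3)*(1 + (-1 - 1*3))²)) = 8*((-1 - 3)*(2 + 5*(-1 - 3)*(1 + (-1 - 3))²)) = 8*(-4*(2 + 5*(-4)*(1 - 4)²)) = 8*(-4*(2 + 5*(-4)*(-3)²)) = 8*(-4*(2 + 5*(-4)*9)) = 8*(-4*(2 - 180)) = 8*(-4*(-178)) = 8*712 = 5696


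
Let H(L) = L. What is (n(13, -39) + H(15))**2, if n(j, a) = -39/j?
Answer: 144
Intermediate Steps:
(n(13, -39) + H(15))**2 = (-39/13 + 15)**2 = (-39*1/13 + 15)**2 = (-3 + 15)**2 = 12**2 = 144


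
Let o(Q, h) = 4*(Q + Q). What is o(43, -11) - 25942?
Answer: -25598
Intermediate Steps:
o(Q, h) = 8*Q (o(Q, h) = 4*(2*Q) = 8*Q)
o(43, -11) - 25942 = 8*43 - 25942 = 344 - 25942 = -25598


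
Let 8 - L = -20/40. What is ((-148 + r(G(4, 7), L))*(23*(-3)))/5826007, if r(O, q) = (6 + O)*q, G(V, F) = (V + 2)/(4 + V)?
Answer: 50025/46608056 ≈ 0.0010733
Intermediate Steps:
L = 17/2 (L = 8 - (-20)/40 = 8 - 1*(-½) = 8 + ½ = 17/2 ≈ 8.5000)
G(V, F) = (2 + V)/(4 + V)
r(O, q) = q*(6 + O)
((-148 + r(G(4, 7), L))*(23*(-3)))/5826007 = ((-148 + 17*(6 + (2 + 4)/(4 + 4))/2)*(23*(-3)))/5826007 = ((-148 + 17*(6 + 6/8)/2)*(-69))*(1/5826007) = ((-148 + 17*(6 + (⅛)*6)/2)*(-69))*(1/5826007) = ((-148 + 17*(6 + ¾)/2)*(-69))*(1/5826007) = ((-148 + (17/2)*(27/4))*(-69))*(1/5826007) = ((-148 + 459/8)*(-69))*(1/5826007) = -725/8*(-69)*(1/5826007) = (50025/8)*(1/5826007) = 50025/46608056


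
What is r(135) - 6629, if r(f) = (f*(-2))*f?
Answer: -43079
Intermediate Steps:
r(f) = -2*f² (r(f) = (-2*f)*f = -2*f²)
r(135) - 6629 = -2*135² - 6629 = -2*18225 - 6629 = -36450 - 6629 = -43079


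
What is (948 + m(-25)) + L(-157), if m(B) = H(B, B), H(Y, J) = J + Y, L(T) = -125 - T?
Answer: 930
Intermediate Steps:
m(B) = 2*B (m(B) = B + B = 2*B)
(948 + m(-25)) + L(-157) = (948 + 2*(-25)) + (-125 - 1*(-157)) = (948 - 50) + (-125 + 157) = 898 + 32 = 930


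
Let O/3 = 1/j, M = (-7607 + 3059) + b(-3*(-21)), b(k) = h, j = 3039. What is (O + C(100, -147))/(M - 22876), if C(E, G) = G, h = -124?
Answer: 74455/13953062 ≈ 0.0053361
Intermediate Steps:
b(k) = -124
M = -4672 (M = (-7607 + 3059) - 124 = -4548 - 124 = -4672)
O = 1/1013 (O = 3/3039 = 3*(1/3039) = 1/1013 ≈ 0.00098717)
(O + C(100, -147))/(M - 22876) = (1/1013 - 147)/(-4672 - 22876) = -148910/1013/(-27548) = -148910/1013*(-1/27548) = 74455/13953062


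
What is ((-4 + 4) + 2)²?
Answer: 4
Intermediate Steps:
((-4 + 4) + 2)² = (0 + 2)² = 2² = 4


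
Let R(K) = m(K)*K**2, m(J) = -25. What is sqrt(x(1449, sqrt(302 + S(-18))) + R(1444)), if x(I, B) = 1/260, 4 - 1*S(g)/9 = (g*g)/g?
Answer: I*sqrt(880969959935)/130 ≈ 7220.0*I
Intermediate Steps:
S(g) = 36 - 9*g (S(g) = 36 - 9*g*g/g = 36 - 9*g**2/g = 36 - 9*g)
x(I, B) = 1/260
R(K) = -25*K**2
sqrt(x(1449, sqrt(302 + S(-18))) + R(1444)) = sqrt(1/260 - 25*1444**2) = sqrt(1/260 - 25*2085136) = sqrt(1/260 - 52128400) = sqrt(-13553383999/260) = I*sqrt(880969959935)/130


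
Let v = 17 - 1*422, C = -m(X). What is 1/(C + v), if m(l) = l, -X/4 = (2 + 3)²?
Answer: -1/305 ≈ -0.0032787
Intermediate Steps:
X = -100 (X = -4*(2 + 3)² = -4*5² = -4*25 = -100)
C = 100 (C = -1*(-100) = 100)
v = -405 (v = 17 - 422 = -405)
1/(C + v) = 1/(100 - 405) = 1/(-305) = -1/305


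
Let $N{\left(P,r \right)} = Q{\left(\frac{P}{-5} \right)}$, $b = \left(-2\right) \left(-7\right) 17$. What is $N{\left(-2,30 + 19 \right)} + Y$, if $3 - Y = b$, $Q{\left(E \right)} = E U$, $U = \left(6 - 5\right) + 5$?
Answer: $- \frac{1163}{5} \approx -232.6$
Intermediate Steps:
$U = 6$ ($U = 1 + 5 = 6$)
$b = 238$ ($b = 14 \cdot 17 = 238$)
$Q{\left(E \right)} = 6 E$ ($Q{\left(E \right)} = E 6 = 6 E$)
$N{\left(P,r \right)} = - \frac{6 P}{5}$ ($N{\left(P,r \right)} = 6 \frac{P}{-5} = 6 P \left(- \frac{1}{5}\right) = 6 \left(- \frac{P}{5}\right) = - \frac{6 P}{5}$)
$Y = -235$ ($Y = 3 - 238 = -235$)
$N{\left(-2,30 + 19 \right)} + Y = \left(- \frac{6}{5}\right) \left(-2\right) - 235 = \frac{12}{5} - 235 = - \frac{1163}{5}$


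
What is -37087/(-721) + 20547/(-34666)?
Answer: 1270843555/24994186 ≈ 50.846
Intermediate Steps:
-37087/(-721) + 20547/(-34666) = -37087*(-1/721) + 20547*(-1/34666) = 37087/721 - 20547/34666 = 1270843555/24994186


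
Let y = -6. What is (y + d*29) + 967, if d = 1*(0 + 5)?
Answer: 1106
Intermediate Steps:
d = 5 (d = 1*5 = 5)
(y + d*29) + 967 = (-6 + 5*29) + 967 = (-6 + 145) + 967 = 139 + 967 = 1106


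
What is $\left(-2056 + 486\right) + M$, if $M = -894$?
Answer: $-2464$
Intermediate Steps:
$\left(-2056 + 486\right) + M = \left(-2056 + 486\right) - 894 = -1570 - 894 = -2464$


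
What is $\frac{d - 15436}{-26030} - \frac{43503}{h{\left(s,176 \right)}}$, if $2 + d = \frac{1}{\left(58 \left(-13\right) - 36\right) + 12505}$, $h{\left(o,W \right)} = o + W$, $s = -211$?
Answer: $\frac{2654439573053}{2134590150} \approx 1243.5$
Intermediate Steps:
$h{\left(o,W \right)} = W + o$
$d = - \frac{23429}{11715}$ ($d = -2 + \frac{1}{\left(58 \left(-13\right) - 36\right) + 12505} = -2 + \frac{1}{\left(-754 - 36\right) + 12505} = -2 + \frac{1}{-790 + 12505} = -2 + \frac{1}{11715} = - \frac{23429}{11715} \approx -1.9999$)
$\frac{d - 15436}{-26030} - \frac{43503}{h{\left(s,176 \right)}} = \frac{- \frac{23429}{11715} - 15436}{-26030} - \frac{43503}{176 - 211} = \left(- \frac{180856169}{11715}\right) \left(- \frac{1}{26030}\right) - \frac{43503}{-35} = \frac{180856169}{304941450} - - \frac{43503}{35} = \frac{180856169}{304941450} + \frac{43503}{35} = \frac{2654439573053}{2134590150}$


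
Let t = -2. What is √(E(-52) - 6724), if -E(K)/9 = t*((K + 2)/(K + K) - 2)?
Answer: I*√4563910/26 ≈ 82.167*I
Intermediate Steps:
E(K) = -36 + 9*(2 + K)/K (E(K) = -(-18)*((K + 2)/(K + K) - 2) = -(-18)*((2 + K)/((2*K)) - 2) = -(-18)*((2 + K)*(1/(2*K)) - 2) = -(-18)*((2 + K)/(2*K) - 2) = -(-18)*(-2 + (2 + K)/(2*K)) = -9*(4 - (2 + K)/K) = -36 + 9*(2 + K)/K)
√(E(-52) - 6724) = √((-27 + 18/(-52)) - 6724) = √((-27 + 18*(-1/52)) - 6724) = √((-27 - 9/26) - 6724) = √(-711/26 - 6724) = √(-175535/26) = I*√4563910/26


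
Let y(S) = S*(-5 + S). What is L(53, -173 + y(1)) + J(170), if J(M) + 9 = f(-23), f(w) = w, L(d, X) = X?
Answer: -209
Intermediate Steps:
J(M) = -32 (J(M) = -9 - 23 = -32)
L(53, -173 + y(1)) + J(170) = (-173 + 1*(-5 + 1)) - 32 = (-173 + 1*(-4)) - 32 = (-173 - 4) - 32 = -177 - 32 = -209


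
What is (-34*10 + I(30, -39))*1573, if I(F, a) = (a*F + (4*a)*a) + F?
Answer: 7242092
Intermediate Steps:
I(F, a) = F + 4*a**2 + F*a (I(F, a) = (F*a + 4*a**2) + F = (4*a**2 + F*a) + F = F + 4*a**2 + F*a)
(-34*10 + I(30, -39))*1573 = (-34*10 + (30 + 4*(-39)**2 + 30*(-39)))*1573 = (-340 + (30 + 4*1521 - 1170))*1573 = (-340 + (30 + 6084 - 1170))*1573 = (-340 + 4944)*1573 = 4604*1573 = 7242092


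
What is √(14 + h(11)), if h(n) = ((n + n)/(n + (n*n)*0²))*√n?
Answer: √(14 + 2*√11) ≈ 4.5424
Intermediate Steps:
h(n) = 2*√n (h(n) = ((2*n)/(n + n²*0))*√n = ((2*n)/(n + 0))*√n = ((2*n)/n)*√n = 2*√n)
√(14 + h(11)) = √(14 + 2*√11)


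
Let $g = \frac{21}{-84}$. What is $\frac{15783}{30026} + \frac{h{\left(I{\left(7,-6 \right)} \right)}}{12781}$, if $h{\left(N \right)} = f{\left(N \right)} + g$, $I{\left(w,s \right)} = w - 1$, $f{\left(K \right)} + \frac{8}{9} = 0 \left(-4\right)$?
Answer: $\frac{3630389881}{6907721508} \approx 0.52556$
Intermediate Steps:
$g = - \frac{1}{4}$ ($g = 21 \left(- \frac{1}{84}\right) = - \frac{1}{4} \approx -0.25$)
$f{\left(K \right)} = - \frac{8}{9}$ ($f{\left(K \right)} = - \frac{8}{9} + 0 \left(-4\right) = - \frac{8}{9} + 0 = - \frac{8}{9}$)
$I{\left(w,s \right)} = -1 + w$
$h{\left(N \right)} = - \frac{41}{36}$ ($h{\left(N \right)} = - \frac{8}{9} - \frac{1}{4} = - \frac{41}{36}$)
$\frac{15783}{30026} + \frac{h{\left(I{\left(7,-6 \right)} \right)}}{12781} = \frac{15783}{30026} - \frac{41}{36 \cdot 12781} = 15783 \cdot \frac{1}{30026} - \frac{41}{460116} = \frac{15783}{30026} - \frac{41}{460116} = \frac{3630389881}{6907721508}$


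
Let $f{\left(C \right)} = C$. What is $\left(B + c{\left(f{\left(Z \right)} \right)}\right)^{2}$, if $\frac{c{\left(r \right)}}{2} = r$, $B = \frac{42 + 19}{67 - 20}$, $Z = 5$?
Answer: $\frac{281961}{2209} \approx 127.64$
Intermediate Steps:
$B = \frac{61}{47} \approx 1.2979$
$c{\left(r \right)} = 2 r$
$\left(B + c{\left(f{\left(Z \right)} \right)}\right)^{2} = \left(\frac{61}{47} + 2 \cdot 5\right)^{2} = \left(\frac{61}{47} + 10\right)^{2} = \left(\frac{531}{47}\right)^{2} = \frac{281961}{2209}$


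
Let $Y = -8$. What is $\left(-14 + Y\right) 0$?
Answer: $0$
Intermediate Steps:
$\left(-14 + Y\right) 0 = \left(-14 - 8\right) 0 = \left(-22\right) 0 = 0$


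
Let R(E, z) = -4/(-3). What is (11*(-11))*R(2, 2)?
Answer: -484/3 ≈ -161.33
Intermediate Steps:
R(E, z) = 4/3 (R(E, z) = -4*(-1/3) = 4/3)
(11*(-11))*R(2, 2) = (11*(-11))*(4/3) = -121*4/3 = -484/3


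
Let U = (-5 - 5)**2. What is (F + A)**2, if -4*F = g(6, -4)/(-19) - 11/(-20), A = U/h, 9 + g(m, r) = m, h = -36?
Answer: 1633857241/187142400 ≈ 8.7306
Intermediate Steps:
g(m, r) = -9 + m
U = 100 (U = (-10)**2 = 100)
A = -25/9 (A = 100/(-36) = 100*(-1/36) = -25/9 ≈ -2.7778)
F = -269/1520 (F = -((-9 + 6)/(-19) - 11/(-20))/4 = -(-3*(-1/19) - 11*(-1/20))/4 = -(3/19 + 11/20)/4 = -1/4*269/380 = -269/1520 ≈ -0.17697)
(F + A)**2 = (-269/1520 - 25/9)**2 = (-40421/13680)**2 = 1633857241/187142400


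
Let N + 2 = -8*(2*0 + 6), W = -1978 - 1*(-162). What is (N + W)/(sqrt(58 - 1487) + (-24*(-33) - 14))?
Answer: -1451748/606713 + 1866*I*sqrt(1429)/606713 ≈ -2.3928 + 0.11626*I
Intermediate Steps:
W = -1816 (W = -1978 + 162 = -1816)
N = -50 (N = -2 - 8*(2*0 + 6) = -2 - 8*(0 + 6) = -2 - 8*6 = -2 - 48 = -50)
(N + W)/(sqrt(58 - 1487) + (-24*(-33) - 14)) = (-50 - 1816)/(sqrt(58 - 1487) + (-24*(-33) - 14)) = -1866/(sqrt(-1429) + (792 - 14)) = -1866/(I*sqrt(1429) + 778) = -1866/(778 + I*sqrt(1429))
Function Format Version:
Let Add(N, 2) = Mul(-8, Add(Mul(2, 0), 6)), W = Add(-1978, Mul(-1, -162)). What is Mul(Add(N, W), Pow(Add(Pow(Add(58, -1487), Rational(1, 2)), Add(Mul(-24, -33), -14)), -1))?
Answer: Add(Rational(-1451748, 606713), Mul(Rational(1866, 606713), I, Pow(1429, Rational(1, 2)))) ≈ Add(-2.3928, Mul(0.11626, I))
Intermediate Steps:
W = -1816 (W = Add(-1978, 162) = -1816)
N = -50 (N = Add(-2, Mul(-8, Add(Mul(2, 0), 6))) = Add(-2, Mul(-8, Add(0, 6))) = Add(-2, Mul(-8, 6)) = Add(-2, -48) = -50)
Mul(Add(N, W), Pow(Add(Pow(Add(58, -1487), Rational(1, 2)), Add(Mul(-24, -33), -14)), -1)) = Mul(Add(-50, -1816), Pow(Add(Pow(Add(58, -1487), Rational(1, 2)), Add(Mul(-24, -33), -14)), -1)) = Mul(-1866, Pow(Add(Pow(-1429, Rational(1, 2)), Add(792, -14)), -1)) = Mul(-1866, Pow(Add(Mul(I, Pow(1429, Rational(1, 2))), 778), -1)) = Mul(-1866, Pow(Add(778, Mul(I, Pow(1429, Rational(1, 2)))), -1))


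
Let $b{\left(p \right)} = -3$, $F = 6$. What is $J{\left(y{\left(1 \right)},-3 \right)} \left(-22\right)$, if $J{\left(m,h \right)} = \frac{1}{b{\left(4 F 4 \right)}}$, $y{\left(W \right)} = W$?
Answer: $\frac{22}{3} \approx 7.3333$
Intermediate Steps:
$J{\left(m,h \right)} = - \frac{1}{3}$ ($J{\left(m,h \right)} = \frac{1}{-3} = - \frac{1}{3}$)
$J{\left(y{\left(1 \right)},-3 \right)} \left(-22\right) = \left(- \frac{1}{3}\right) \left(-22\right) = \frac{22}{3}$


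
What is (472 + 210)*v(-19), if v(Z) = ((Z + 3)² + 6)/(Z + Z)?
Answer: -89342/19 ≈ -4702.2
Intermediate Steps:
v(Z) = (6 + (3 + Z)²)/(2*Z) (v(Z) = ((3 + Z)² + 6)/((2*Z)) = (6 + (3 + Z)²)*(1/(2*Z)) = (6 + (3 + Z)²)/(2*Z))
(472 + 210)*v(-19) = (472 + 210)*((½)*(6 + (3 - 19)²)/(-19)) = 682*((½)*(-1/19)*(6 + (-16)²)) = 682*((½)*(-1/19)*(6 + 256)) = 682*((½)*(-1/19)*262) = 682*(-131/19) = -89342/19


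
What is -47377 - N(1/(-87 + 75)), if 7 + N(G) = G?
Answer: -568439/12 ≈ -47370.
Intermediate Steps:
N(G) = -7 + G
-47377 - N(1/(-87 + 75)) = -47377 - (-7 + 1/(-87 + 75)) = -47377 - (-7 + 1/(-12)) = -47377 - (-7 - 1/12) = -47377 - 1*(-85/12) = -47377 + 85/12 = -568439/12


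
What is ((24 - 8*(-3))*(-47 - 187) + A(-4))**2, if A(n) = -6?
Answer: 126292644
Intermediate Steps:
((24 - 8*(-3))*(-47 - 187) + A(-4))**2 = ((24 - 8*(-3))*(-47 - 187) - 6)**2 = ((24 + 24)*(-234) - 6)**2 = (48*(-234) - 6)**2 = (-11232 - 6)**2 = (-11238)**2 = 126292644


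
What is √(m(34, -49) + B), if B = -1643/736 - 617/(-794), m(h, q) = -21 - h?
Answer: 5*I*√12049833722/73048 ≈ 7.5137*I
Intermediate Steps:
B = -425215/292192 (B = -1643*1/736 - 617*(-1/794) = -1643/736 + 617/794 = -425215/292192 ≈ -1.4553)
√(m(34, -49) + B) = √((-21 - 1*34) - 425215/292192) = √((-21 - 34) - 425215/292192) = √(-55 - 425215/292192) = √(-16495775/292192) = 5*I*√12049833722/73048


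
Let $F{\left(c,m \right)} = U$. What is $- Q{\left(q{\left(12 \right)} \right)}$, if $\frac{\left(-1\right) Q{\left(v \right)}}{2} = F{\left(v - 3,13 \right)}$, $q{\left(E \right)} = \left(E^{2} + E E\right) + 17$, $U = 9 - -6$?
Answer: $30$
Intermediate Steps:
$U = 15$ ($U = 9 + 6 = 15$)
$F{\left(c,m \right)} = 15$
$q{\left(E \right)} = 17 + 2 E^{2}$ ($q{\left(E \right)} = \left(E^{2} + E^{2}\right) + 17 = 2 E^{2} + 17 = 17 + 2 E^{2}$)
$Q{\left(v \right)} = -30$ ($Q{\left(v \right)} = \left(-2\right) 15 = -30$)
$- Q{\left(q{\left(12 \right)} \right)} = \left(-1\right) \left(-30\right) = 30$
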